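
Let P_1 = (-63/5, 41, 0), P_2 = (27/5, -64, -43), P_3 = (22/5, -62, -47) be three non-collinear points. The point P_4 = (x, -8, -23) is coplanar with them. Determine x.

-23/5

A normal to the plane is n = P_1P_2 × P_1P_3 = (506, 115, -69).
P_4 lies in the plane iff n · P_1P_4 = 0.
This gives (506)x + (11638/5) = 0, so x = -23/5.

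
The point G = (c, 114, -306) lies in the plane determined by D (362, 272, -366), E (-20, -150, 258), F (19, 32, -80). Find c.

-98

A normal to the plane is n = DE × DF = (29068, -104780, -53066).
G lies in the plane iff n · DG = 0.
This gives (29068)c + (2848664) = 0, so c = -98.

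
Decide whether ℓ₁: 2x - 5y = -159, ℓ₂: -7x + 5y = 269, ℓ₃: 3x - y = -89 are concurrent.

Yes

Intersecting ℓ₁ and ℓ₂: solving the 2×2 system gives (x, y) = (-22, 23).
Substitute into ℓ₃: (3)(-22) + (-1)(23) = -89.
This equals -89, so (-22, 23) lies on all three lines and they are concurrent.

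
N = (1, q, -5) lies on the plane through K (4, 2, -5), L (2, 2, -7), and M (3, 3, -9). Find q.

Coplanarity requires KL · (KM × KN) = 0.
KL = (-2, 0, -2), KM = (-1, 1, -4); the triple product is linear in q with coefficient -6 and constant term 6.
Setting it to zero: q = 1.

1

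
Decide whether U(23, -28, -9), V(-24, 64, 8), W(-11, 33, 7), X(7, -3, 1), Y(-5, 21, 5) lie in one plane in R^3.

The plane through U, V, W has normal n = UV × UW = (435, 174, 261) and equation n·P = 2784.
Checking the remaining points: n·X = 2784, n·Y = 2784.
All equal 2784, so all 5 points lie in one plane.

Yes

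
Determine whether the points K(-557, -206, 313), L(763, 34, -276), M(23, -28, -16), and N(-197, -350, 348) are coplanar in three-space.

No

A normal to the plane through K, L, M is n = KL × KM = (25882, 92660, 95760).
The plane has equation n·P = -3531354. For N: n·N = -4205274.
-4205274 ≠ -3531354, so N is off the plane.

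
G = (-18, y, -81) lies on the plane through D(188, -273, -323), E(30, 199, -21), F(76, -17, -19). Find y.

Coplanarity requires DE · (DF × DG) = 0.
DE = (-158, 472, 302), DF = (-112, 256, 304); the triple product is linear in y with coefficient 14208 and constant term -6748800.
Setting it to zero: y = 475.

475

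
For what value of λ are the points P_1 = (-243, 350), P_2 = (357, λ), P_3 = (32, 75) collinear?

-250

Collinearity: (P_2 − P_1) must be parallel to (P_3 − P_1) = (275, -275).
Cross-multiplying the components: (λ − 350)·(275) = (600)·(-275).
Solving gives λ = -250.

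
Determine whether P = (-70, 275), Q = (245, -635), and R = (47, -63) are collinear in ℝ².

PQ = (315, -910), PR = (117, -338).
Checking proportionality: PR = 13/35·PQ, so the vectors are parallel and the points are collinear.

Yes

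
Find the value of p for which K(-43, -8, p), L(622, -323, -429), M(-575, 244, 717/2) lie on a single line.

Direction LM = (-1197, 567, 1575/2). From the x-coordinate of K, the parameter along the line is τ = (-43 − 622)/(-1197) = 5/9.
Then p = (-429) + 5/9·(1575/2) = 17/2.

17/2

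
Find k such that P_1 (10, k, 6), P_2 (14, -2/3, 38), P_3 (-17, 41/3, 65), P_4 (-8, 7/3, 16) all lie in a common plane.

Coplanarity ⇔ det[P_1P_2; P_1P_3; P_1P_4] = 0.
Expanding, this is linear in k: (1276)k + (6380) = 0.
So k = -5.

-5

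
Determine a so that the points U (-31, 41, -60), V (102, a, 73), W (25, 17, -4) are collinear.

-16

Collinearity requires UV × UW = 0; each component is linear in a.
The x-component gives (56)a + (896) = 0, so a = -16.
The remaining components then also vanish.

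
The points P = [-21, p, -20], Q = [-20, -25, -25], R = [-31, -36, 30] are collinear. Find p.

-26

Collinearity requires PQ × PR = 0; each component is linear in p.
The x-component gives (-55)p + (-1430) = 0, so p = -26.
The remaining components then also vanish.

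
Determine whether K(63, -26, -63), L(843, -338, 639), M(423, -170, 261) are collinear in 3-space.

KL = (780, -312, 702), KM = (360, -144, 324).
KL × KM = (0, 0, 0).
The cross product vanishes, so the three points are collinear.

Yes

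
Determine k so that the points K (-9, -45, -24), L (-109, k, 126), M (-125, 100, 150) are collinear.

Collinearity requires KL × KM = 0; each component is linear in k.
The x-component gives (174)k + (-13920) = 0, so k = 80.
The remaining components then also vanish.

80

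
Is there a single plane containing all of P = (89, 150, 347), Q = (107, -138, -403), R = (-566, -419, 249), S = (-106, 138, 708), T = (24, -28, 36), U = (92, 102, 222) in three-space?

The plane through P, Q, R has normal n = PQ × PR = (-398526, 493014, -198882) and equation n·X = -30528768.
Checking the remaining points: n·S = -30528768, n·T = -30528768, n·U = -30528768.
All equal -30528768, so all 6 points lie in one plane.

Yes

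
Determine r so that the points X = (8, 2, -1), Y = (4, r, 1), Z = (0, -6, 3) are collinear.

-2

Collinearity requires XY × XZ = 0; each component is linear in r.
The x-component gives (4)r + (8) = 0, so r = -2.
The remaining components then also vanish.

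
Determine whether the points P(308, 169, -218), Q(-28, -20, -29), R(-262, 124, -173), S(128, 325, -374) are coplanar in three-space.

Yes

With P as base: PQ = (-336, -189, 189), PR = (-570, -45, 45), PS = (-180, 156, -156).
PR × PS = (0, -97020, -97020).
PQ · (PR × PS) = 0.
The scalar triple product vanishes, so the four points are coplanar.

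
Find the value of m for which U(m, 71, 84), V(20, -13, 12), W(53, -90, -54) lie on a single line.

-16

Direction VW = (33, -77, -66). From the y-coordinate of U, the parameter along the line is τ = (71 − (-13))/(-77) = -12/11.
Then m = 20 + (-12/11)·(33) = -16.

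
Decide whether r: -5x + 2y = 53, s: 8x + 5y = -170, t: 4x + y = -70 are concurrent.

No

Intersecting r and s: solving the 2×2 system gives (x, y) = (-605/41, -426/41).
Substitute into t: (4)(-605/41) + (1)(-426/41) = -2846/41.
But t requires -70 ≠ -2846/41, so the three lines have no common point.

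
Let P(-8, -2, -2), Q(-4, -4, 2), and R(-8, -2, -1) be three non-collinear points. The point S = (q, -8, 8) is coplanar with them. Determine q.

4

A normal to the plane is n = PQ × PR = (-2, -4, 0).
S lies in the plane iff n · PS = 0.
This gives (-2)q + (8) = 0, so q = 4.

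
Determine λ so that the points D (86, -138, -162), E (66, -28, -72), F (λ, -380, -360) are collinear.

130

Collinearity requires DE × DF = 0; each component is linear in λ.
The y-component gives (90)λ + (-11700) = 0, so λ = 130.
The remaining components then also vanish.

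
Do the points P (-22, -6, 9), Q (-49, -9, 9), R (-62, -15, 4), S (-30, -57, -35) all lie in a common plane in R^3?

No

The four points are coplanar iff the 3×3 determinant with rows PQ, PR, PS is zero.
Rows: (-27, -3, 0), (-40, -9, -5), (-8, -51, -44).
Expanding along the first row: (-27)(141) − (-3)(1720) + (0)(1968) = 1353.
Nonzero ⇒ not coplanar.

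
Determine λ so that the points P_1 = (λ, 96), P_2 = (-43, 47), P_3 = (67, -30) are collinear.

-113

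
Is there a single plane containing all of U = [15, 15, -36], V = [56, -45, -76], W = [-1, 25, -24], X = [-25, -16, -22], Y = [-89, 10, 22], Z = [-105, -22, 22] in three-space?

No

The plane through U, V, W has normal n = UV × UW = (-320, 148, -550) and equation n·P = 17220.
Checking the remaining points: n·X = 17732, n·Y = 17860, n·Z = 18244.
Since n·X = 17732 ≠ 17220, X is off the plane and the points are not all coplanar.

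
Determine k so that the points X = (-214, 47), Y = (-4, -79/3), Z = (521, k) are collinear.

-629/3

The three points are collinear iff det[XY; XZ] = 0.
This determinant is linear in k: (210)k + (44030) = 0, so k = -629/3.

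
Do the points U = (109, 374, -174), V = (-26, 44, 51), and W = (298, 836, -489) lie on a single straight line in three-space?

UV = (-135, -330, 225), UW = (189, 462, -315).
UV × UW = (0, 0, 0).
The cross product vanishes, so the three points are collinear.

Yes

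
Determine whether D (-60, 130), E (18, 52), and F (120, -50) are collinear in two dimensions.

Yes

DE = (78, -78), DF = (180, -180).
det[DE; DF] = (78)(-180) − (-78)(180) = 0.
The determinant is zero, so the points are collinear.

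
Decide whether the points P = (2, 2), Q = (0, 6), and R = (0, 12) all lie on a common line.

PQ = (-2, 4), PR = (-2, 10).
det[PQ; PR] = (-2)(10) − (4)(-2) = -12.
The determinant is nonzero, so they are not collinear.

No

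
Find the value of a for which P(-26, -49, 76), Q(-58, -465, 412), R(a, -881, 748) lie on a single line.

Direction PQ = (-32, -416, 336). From the y-coordinate of R, the parameter along the line is τ = (-881 − (-49))/(-416) = 2.
Then a = (-26) + 2·(-32) = -90.

-90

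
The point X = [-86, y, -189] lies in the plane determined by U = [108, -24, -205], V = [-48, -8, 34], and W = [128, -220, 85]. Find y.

A normal to the plane is n = UV × UW = (51484, 50020, 30256).
X lies in the plane iff n · UX = 0.
This gives (50020)y + (-8303320) = 0, so y = 166.

166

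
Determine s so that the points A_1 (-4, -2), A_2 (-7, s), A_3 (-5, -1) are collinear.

The three points are collinear iff det[A_1A_2; A_1A_3] = 0.
This determinant is linear in s: (1)s + (-1) = 0, so s = 1.

1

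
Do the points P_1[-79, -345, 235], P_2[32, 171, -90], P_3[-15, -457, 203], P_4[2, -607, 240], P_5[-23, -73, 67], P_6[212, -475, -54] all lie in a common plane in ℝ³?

The plane through P_1, P_2, P_3 has normal n = P_1P_2 × P_1P_3 = (-52912, -17248, -45456) and equation n·P = -551552.
Checking the remaining points: n·P_4 = -545728, n·P_5 = -569472, n·P_6 = -569920.
Since n·P_4 = -545728 ≠ -551552, P_4 is off the plane and the points are not all coplanar.

No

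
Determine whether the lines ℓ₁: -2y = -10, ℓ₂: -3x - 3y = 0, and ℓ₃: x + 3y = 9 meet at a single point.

No

Lines aᵢx + bᵢy = cᵢ with pairwise distinct directions are concurrent exactly when det[aᵢ bᵢ cᵢ] = 0.
Here the determinant is 6.
Nonzero, so no common point exists.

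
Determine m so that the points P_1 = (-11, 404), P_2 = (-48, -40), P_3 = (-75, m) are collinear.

-364

Collinearity: (P_3 − P_1) must be parallel to (P_2 − P_1) = (-37, -444).
Cross-multiplying the components: (m − 404)·(-37) = (-64)·(-444).
Solving gives m = -364.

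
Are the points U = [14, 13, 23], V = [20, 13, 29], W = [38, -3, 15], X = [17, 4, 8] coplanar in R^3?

Yes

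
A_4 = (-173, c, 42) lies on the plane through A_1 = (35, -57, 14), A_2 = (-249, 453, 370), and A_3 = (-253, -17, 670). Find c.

693

The plane through A_1, A_2, A_3 has equation 320320x + 83776y + 135520z = 8333248.
Substituting A_4: (83776)c + (-49723520) = 8333248, so c = 693.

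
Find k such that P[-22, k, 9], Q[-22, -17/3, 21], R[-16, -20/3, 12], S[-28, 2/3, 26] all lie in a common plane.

Coplanarity ⇔ det[PQ; PR; PS] = 0.
Expanding, this is linear in k: (-24)k + (248) = 0.
So k = 31/3.

31/3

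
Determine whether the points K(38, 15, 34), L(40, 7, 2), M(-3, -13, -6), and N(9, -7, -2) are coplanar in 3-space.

The four points are coplanar iff the 3×3 determinant with rows KL, KM, KN is zero.
Rows: (2, -8, -32), (-41, -28, -40), (-29, -22, -36).
Expanding along the first row: (2)(128) − (-8)(316) + (-32)(90) = -96.
Nonzero ⇒ not coplanar.

No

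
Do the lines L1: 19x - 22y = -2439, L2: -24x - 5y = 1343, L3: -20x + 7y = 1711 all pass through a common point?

Yes

Lines aᵢx + bᵢy = cᵢ with pairwise distinct directions are concurrent exactly when det[aᵢ bᵢ cᵢ] = 0.
Here the determinant is 0.
It vanishes, so the lines are concurrent at (-67, 53).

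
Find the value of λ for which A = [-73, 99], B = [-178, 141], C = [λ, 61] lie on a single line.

22

Collinearity: (C − A) must be parallel to (B − A) = (-105, 42).
Cross-multiplying the components: (λ − (-73))·(42) = (-38)·(-105).
Solving gives λ = 22.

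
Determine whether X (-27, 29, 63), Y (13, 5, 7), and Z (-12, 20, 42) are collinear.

Yes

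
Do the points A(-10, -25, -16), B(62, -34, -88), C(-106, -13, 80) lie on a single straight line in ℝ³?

Yes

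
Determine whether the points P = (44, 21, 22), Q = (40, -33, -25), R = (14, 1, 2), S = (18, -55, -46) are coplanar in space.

Yes

A normal to the plane through P, Q, R is n = PQ × PR = (140, 1330, -1540).
The plane has equation n·X = 210. For S: n·S = 210.
Equal, so S lies in the plane and all four are coplanar.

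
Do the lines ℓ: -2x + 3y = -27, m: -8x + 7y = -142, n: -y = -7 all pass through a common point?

Intersecting ℓ and m: solving the 2×2 system gives (x, y) = (237/10, 34/5).
Substitute into n: (0)(237/10) + (-1)(34/5) = -34/5.
But n requires -7 ≠ -34/5, so the three lines have no common point.

No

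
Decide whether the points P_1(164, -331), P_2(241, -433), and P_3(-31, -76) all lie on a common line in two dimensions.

No

P_1P_2 = (77, -102), P_1P_3 = (-195, 255).
Twice the signed area of △P_1P_2P_3 is (77)(255) − (-102)(-195) = -255.
The area is nonzero, so the three points are not collinear.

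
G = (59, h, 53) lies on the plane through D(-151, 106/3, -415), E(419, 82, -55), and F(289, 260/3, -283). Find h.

Coplanarity requires DE · (DF × DG) = 0.
DE = (570, 140/3, 360), DF = (440, 154/3, 132); the triple product is linear in h with coefficient 83160 and constant term -1441440.
Setting it to zero: h = 52/3.

52/3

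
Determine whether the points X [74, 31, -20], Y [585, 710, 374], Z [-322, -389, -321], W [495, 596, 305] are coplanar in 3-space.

No

The four points are coplanar iff the 3×3 determinant with rows XY, XZ, XW is zero.
Rows: (511, 679, 394), (-396, -420, -301), (421, 565, 325).
Expanding along the first row: (511)(33565) − (679)(-1979) + (394)(-46920) = 8976.
Nonzero ⇒ not coplanar.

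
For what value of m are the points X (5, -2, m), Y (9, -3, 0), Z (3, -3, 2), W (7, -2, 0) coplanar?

2/3

The points are coplanar iff XY · (XZ × XW) = 0.
Expanding, this is linear in m: (6)m + (-4) = 0.
So m = 2/3.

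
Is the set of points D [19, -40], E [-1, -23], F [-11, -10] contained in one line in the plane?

DE = (-20, 17), DF = (-30, 30).
det[DE; DF] = (-20)(30) − (17)(-30) = -90.
The determinant is nonzero, so they are not collinear.

No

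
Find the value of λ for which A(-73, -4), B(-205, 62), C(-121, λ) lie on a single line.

The three points are collinear iff det[AB; AC] = 0.
This determinant is linear in λ: (-132)λ + (2640) = 0, so λ = 20.

20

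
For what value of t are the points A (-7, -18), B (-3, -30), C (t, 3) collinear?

-14

Collinearity: (C − A) must be parallel to (B − A) = (4, -12).
Cross-multiplying the components: (t − (-7))·(-12) = (21)·(4).
Solving gives t = -14.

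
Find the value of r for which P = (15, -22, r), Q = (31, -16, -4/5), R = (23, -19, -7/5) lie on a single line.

Collinearity requires PQ × PR = 0; each component is linear in r.
The x-component gives (-3)r + (-6) = 0, so r = -2.
The remaining components then also vanish.

-2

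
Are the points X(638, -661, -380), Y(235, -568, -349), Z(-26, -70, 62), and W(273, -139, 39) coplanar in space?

Yes

The four points are coplanar iff the 3×3 determinant with rows XY, XZ, XW is zero.
Rows: (-403, 93, 31), (-664, 591, 442), (-365, 522, 419).
Expanding along the first row: (-403)(16905) − (93)(-116886) + (31)(-130893) = 0.
Zero determinant ⇒ coplanar.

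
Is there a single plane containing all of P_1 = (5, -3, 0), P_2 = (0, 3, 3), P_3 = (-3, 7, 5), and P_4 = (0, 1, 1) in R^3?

No

A normal to the plane through P_1, P_2, P_3 is n = P_1P_2 × P_1P_3 = (0, 1, -2).
The plane has equation n·P = -3. For P_4: n·P_4 = -1.
-1 ≠ -3, so P_4 is off the plane.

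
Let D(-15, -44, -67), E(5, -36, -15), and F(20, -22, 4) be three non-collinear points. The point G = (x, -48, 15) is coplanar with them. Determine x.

5

The plane through D, E, F has equation −576x + 400y + 160z = -19680.
Substituting G: (-576)x + (-16800) = -19680, so x = 5.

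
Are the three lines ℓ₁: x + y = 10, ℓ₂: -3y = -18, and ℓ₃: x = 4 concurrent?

Yes

Intersecting ℓ₁ and ℓ₂: solving the 2×2 system gives (x, y) = (4, 6).
Substitute into ℓ₃: (1)(4) + (0)(6) = 4.
This equals 4, so (4, 6) lies on all three lines and they are concurrent.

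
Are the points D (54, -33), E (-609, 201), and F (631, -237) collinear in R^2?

DE = (-663, 234), DF = (577, -204).
Twice the signed area of △DEF is (-663)(-204) − (234)(577) = 234.
The area is nonzero, so the three points are not collinear.

No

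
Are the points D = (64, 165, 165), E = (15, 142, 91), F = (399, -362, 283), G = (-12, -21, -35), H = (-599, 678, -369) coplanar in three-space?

The plane through D, E, F has normal n = DE × DF = (-41712, -19008, 33528) and equation n·P = -273768.
Checking the remaining points: n·G = -273768, n·H = -273768.
All equal -273768, so all 5 points lie in one plane.

Yes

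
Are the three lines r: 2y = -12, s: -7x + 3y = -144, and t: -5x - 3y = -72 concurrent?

Yes

The three lines meet at one point iff the augmented coefficient matrix [aᵢ bᵢ cᵢ] has rank < 3, i.e. its determinant vanishes.
Here the determinant is 0.
It vanishes, so the lines are concurrent at (18, -6).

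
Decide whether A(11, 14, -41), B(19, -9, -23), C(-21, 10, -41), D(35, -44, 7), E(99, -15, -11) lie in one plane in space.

The plane through A, B, C has normal n = AB × AC = (72, -576, -768) and equation n·P = 24216.
Checking the remaining points: n·D = 22488, n·E = 24216.
Since n·D = 22488 ≠ 24216, D is off the plane and the points are not all coplanar.

No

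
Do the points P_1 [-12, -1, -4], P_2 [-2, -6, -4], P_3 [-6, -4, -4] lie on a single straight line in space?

Yes

P_1P_2 = (10, -5, 0), P_1P_3 = (6, -3, 0).
Each component of P_1P_3 is 3/5 times the corresponding component of P_1P_2, so P_1P_3 = 3/5·P_1P_2 and the points are collinear.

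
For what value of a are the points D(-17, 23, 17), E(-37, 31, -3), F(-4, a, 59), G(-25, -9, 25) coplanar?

Coplanarity ⇔ det[DE; DF; DG] = 0.
Expanding, this is linear in a: (-320)a + (-14720) = 0.
So a = -46.

-46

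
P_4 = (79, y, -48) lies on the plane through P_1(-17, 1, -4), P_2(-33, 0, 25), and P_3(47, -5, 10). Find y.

-3

A normal to the plane is n = P_1P_2 × P_1P_3 = (160, 2080, 160).
P_4 lies in the plane iff n · P_1P_4 = 0.
This gives (2080)y + (6240) = 0, so y = -3.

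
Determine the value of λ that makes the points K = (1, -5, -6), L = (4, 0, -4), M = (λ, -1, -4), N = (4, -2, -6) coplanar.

3

Normal to plane KLN: n = (-6, 6, -6); plane equation n·P = 0.
Requiring n·M = 0: (-6)λ + (18) = 0.
So λ = 3.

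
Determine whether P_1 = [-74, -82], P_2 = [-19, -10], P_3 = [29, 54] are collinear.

P_1P_2 = (55, 72), P_1P_3 = (103, 136).
If collinear, P_1P_3 would be a scalar multiple of P_1P_2. But (55)·(136) ≠ (72)·(103) (difference 64), so they are not parallel; the points are not collinear.

No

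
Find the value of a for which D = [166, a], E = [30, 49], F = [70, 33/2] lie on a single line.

-123/2

Collinearity: (D − E) must be parallel to (F − E) = (40, -65/2).
Cross-multiplying the components: (a − 49)·(40) = (136)·(-65/2).
Solving gives a = -123/2.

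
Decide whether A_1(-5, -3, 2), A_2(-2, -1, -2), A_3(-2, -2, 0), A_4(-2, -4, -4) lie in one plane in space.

No

With A_1 as base: A_1A_2 = (3, 2, -4), A_1A_3 = (3, 1, -2), A_1A_4 = (3, -1, -6).
A_1A_3 × A_1A_4 = (-8, 12, -6).
A_1A_2 · (A_1A_3 × A_1A_4) = 24.
Since 24 ≠ 0, the four points are not coplanar.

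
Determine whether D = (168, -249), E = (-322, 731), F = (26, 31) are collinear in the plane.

No

DE = (-490, 980), DF = (-142, 280).
Twice the signed area of △DEF is (-490)(280) − (980)(-142) = 1960.
The area is nonzero, so the three points are not collinear.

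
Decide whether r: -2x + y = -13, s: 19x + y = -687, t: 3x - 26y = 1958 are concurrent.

No

Lines aᵢx + bᵢy = cᵢ with pairwise distinct directions are concurrent exactly when det[aᵢ bᵢ cᵢ] = 0.
Here the determinant is -994.
Nonzero, so no common point exists.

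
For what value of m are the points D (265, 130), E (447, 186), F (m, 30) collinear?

Collinearity: (F − D) must be parallel to (E − D) = (182, 56).
Cross-multiplying the components: (m − 265)·(56) = (-100)·(182).
Solving gives m = -60.

-60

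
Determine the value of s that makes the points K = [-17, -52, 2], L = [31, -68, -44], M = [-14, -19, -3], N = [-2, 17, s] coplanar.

The points are coplanar iff KL · (KM × KN) = 0.
Expanding, this is linear in s: (1632)s + (27744) = 0.
So s = -17.

-17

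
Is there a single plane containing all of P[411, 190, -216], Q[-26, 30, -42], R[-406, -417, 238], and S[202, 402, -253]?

No

A normal to the plane through P, Q, R is n = PQ × PR = (32978, 56240, 134539).
The plane has equation n·X = -4820866. For S: n·S = -4768331.
-4768331 ≠ -4820866, so S is off the plane.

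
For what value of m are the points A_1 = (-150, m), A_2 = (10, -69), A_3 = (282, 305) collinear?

Collinearity: (A_1 − A_2) must be parallel to (A_3 − A_2) = (272, 374).
Cross-multiplying the components: (m − (-69))·(272) = (-160)·(374).
Solving gives m = -289.

-289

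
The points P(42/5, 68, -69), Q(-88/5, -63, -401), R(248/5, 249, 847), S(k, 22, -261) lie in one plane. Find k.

-8/5

Normal to plane PQR: n = (-59904, 50688/5, 3456/5); plane equation n·X = 692352/5.
Requiring n·S = 692352/5: (-59904)k + (42624) = 692352/5.
So k = -8/5.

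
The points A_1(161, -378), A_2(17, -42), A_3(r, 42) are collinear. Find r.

-19

The three points are collinear iff det[A_1A_2; A_1A_3] = 0.
This determinant is linear in r: (-336)r + (-6384) = 0, so r = -19.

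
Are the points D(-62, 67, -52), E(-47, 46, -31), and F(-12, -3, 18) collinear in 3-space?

DE = (15, -21, 21), DF = (50, -70, 70).
Each component of DF is 10/3 times the corresponding component of DE, so DF = 10/3·DE and the points are collinear.

Yes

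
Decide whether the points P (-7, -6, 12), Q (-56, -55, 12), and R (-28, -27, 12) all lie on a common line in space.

Yes

PQ = (-49, -49, 0), PR = (-21, -21, 0).
Each component of PR is 3/7 times the corresponding component of PQ, so PR = 3/7·PQ and the points are collinear.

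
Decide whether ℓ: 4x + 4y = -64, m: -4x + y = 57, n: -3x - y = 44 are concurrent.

Intersecting ℓ and m: solving the 2×2 system gives (x, y) = (-73/5, -7/5).
Substitute into n: (-3)(-73/5) + (-1)(-7/5) = 226/5.
But n requires 44 ≠ 226/5, so the three lines have no common point.

No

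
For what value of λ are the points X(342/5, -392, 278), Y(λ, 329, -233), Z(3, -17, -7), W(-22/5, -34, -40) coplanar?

The points are coplanar iff XY · (XZ × XW) = 0.
Expanding, this is linear in λ: (-17220)λ + (-843780) = 0.
So λ = -49.

-49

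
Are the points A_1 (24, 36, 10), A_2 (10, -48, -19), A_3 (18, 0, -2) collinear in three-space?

A_1A_2 = (-14, -84, -29), A_1A_3 = (-6, -36, -12).
A_1A_2 × A_1A_3 = (-36, 6, 0).
The cross product is nonzero, so the points do not lie on one line.

No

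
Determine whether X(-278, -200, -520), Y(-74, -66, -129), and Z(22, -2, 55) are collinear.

XY = (204, 134, 391), XZ = (300, 198, 575).
Comparing components 2 and 3: (134)(575) − (391)(198) = -368 ≠ 0, so XY and XZ are not parallel and the points are not collinear.

No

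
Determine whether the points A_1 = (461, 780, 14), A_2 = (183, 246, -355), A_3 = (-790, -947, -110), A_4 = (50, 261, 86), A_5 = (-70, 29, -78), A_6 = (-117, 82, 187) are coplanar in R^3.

No

The plane through A_1, A_2, A_3 has normal n = A_1A_2 × A_1A_3 = (-571047, 427147, -187928) and equation n·P = 67291001.
Checking the remaining points: n·A_4 = 66771209, n·A_5 = 67018937, n·A_6 = 66696017.
Since n·A_4 = 66771209 ≠ 67291001, A_4 is off the plane and the points are not all coplanar.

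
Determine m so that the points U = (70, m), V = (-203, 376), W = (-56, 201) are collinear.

51

The three points are collinear iff det[UV; UW] = 0.
This determinant is linear in m: (147)m + (-7497) = 0, so m = 51.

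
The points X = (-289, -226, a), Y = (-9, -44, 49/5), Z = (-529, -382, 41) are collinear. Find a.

133/5

Collinearity requires XY × XZ = 0; each component is linear in a.
The x-component gives (-338)a + (44954/5) = 0, so a = 133/5.
The remaining components then also vanish.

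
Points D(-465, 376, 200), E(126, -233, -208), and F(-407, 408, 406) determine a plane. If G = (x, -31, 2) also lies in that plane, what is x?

-34

A normal to the plane is n = DE × DF = (-112398, -145410, 54234).
G lies in the plane iff n · DG = 0.
This gives (-112398)x + (-3821532) = 0, so x = -34.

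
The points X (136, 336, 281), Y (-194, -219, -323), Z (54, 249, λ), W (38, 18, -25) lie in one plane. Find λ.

Coplanarity ⇔ det[XY; XZ; XW] = 0.
Expanding, this is linear in λ: (-50550)λ + (8745150) = 0.
So λ = 173.

173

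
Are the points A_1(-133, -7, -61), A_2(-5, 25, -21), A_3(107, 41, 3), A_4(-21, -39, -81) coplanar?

Yes

A normal to the plane through A_1, A_2, A_3 is n = A_1A_2 × A_1A_3 = (128, 1408, -1536).
The plane has equation n·P = 66816. For A_4: n·A_4 = 66816.
Equal, so A_4 lies in the plane and all four are coplanar.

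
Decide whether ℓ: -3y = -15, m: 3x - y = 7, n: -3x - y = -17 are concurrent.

Lines aᵢx + bᵢy = cᵢ with pairwise distinct directions are concurrent exactly when det[aᵢ bᵢ cᵢ] = 0.
Here the determinant is 0.
It vanishes, so the lines are concurrent at (4, 5).

Yes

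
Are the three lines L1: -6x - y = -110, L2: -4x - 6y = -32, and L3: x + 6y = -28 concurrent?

Lines aᵢx + bᵢy = cᵢ with pairwise distinct directions are concurrent exactly when det[aᵢ bᵢ cᵢ] = 0.
Here the determinant is -36.
Nonzero, so no common point exists.

No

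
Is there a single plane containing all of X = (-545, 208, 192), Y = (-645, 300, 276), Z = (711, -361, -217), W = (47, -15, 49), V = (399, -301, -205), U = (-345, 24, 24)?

The plane through X, Y, Z has normal n = XY × XZ = (10168, 64604, -58652) and equation n·P = -3365112.
Checking the remaining points: n·W = -3365112, n·V = -3365112, n·U = -3365112.
All equal -3365112, so all 6 points lie in one plane.

Yes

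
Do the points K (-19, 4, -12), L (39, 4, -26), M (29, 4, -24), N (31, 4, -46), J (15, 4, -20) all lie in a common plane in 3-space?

The plane through K, L, M has normal n = KL × KM = (0, 24, 0) and equation n·P = 96.
Checking the remaining points: n·N = 96, n·J = 96.
All equal 96, so all 5 points lie in one plane.

Yes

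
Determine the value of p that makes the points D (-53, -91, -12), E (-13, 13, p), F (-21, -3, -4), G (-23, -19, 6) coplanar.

Coplanarity ⇔ det[DE; DF; DG] = 0.
Expanding, this is linear in p: (-336)p + (1344) = 0.
So p = 4.

4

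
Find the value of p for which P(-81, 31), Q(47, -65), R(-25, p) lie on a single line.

Collinearity: (R − P) must be parallel to (Q − P) = (128, -96).
Cross-multiplying the components: (p − 31)·(128) = (56)·(-96).
Solving gives p = -11.

-11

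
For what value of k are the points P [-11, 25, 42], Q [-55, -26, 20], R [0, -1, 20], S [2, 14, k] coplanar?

Normal to plane PQR: n = (550, -1210, 1705); plane equation n·X = 35310.
Requiring n·S = 35310: (1705)k + (-15840) = 35310.
So k = 30.

30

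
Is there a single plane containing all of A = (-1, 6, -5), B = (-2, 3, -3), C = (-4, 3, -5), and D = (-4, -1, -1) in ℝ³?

Yes

With A as base: AB = (-1, -3, 2), AC = (-3, -3, 0), AD = (-3, -7, 4).
AC × AD = (-12, 12, 12).
AB · (AC × AD) = 0.
The scalar triple product vanishes, so the four points are coplanar.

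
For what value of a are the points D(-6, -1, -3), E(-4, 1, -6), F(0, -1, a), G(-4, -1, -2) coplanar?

Normal to plane DEG: n = (2, -8, -4); plane equation n·P = 8.
Requiring n·F = 8: (-4)a + (8) = 8.
So a = 0.

0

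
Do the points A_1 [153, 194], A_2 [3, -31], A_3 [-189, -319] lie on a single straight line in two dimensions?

A_1A_2 = (-150, -225), A_1A_3 = (-342, -513).
Checking proportionality: A_1A_3 = 57/25·A_1A_2, so the vectors are parallel and the points are collinear.

Yes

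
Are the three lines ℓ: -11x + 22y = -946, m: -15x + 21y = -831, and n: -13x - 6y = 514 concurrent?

Yes

Intersecting ℓ and m: solving the 2×2 system gives (x, y) = (-16, -51).
Substitute into n: (-13)(-16) + (-6)(-51) = 514.
This equals 514, so (-16, -51) lies on all three lines and they are concurrent.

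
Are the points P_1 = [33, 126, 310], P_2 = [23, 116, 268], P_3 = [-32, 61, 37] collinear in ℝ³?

P_1P_2 = (-10, -10, -42), P_1P_3 = (-65, -65, -273).
P_1P_2 × P_1P_3 = (0, 0, 0).
The cross product vanishes, so the three points are collinear.

Yes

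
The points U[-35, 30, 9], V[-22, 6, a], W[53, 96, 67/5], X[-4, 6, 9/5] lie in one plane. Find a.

17/5

Normal to plane UWX: n = (-1848/5, 770, -4158); plane equation n·P = -1386.
Requiring n·V = -1386: (-4158)a + (63756/5) = -1386.
So a = 17/5.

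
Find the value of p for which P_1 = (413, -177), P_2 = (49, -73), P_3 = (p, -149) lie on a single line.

315

Collinearity: (P_3 − P_1) must be parallel to (P_2 − P_1) = (-364, 104).
Cross-multiplying the components: (p − 413)·(104) = (28)·(-364).
Solving gives p = 315.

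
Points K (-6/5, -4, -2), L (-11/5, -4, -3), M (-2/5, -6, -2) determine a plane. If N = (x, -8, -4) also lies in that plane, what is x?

-8/5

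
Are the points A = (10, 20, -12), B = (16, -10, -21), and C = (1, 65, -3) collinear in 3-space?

AB = (6, -30, -9), AC = (-9, 45, 9).
AB × AC = (135, 27, 0).
The cross product is nonzero, so the points do not lie on one line.

No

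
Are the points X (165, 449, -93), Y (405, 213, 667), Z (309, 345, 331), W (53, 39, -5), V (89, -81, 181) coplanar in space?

The plane through X, Y, Z has normal n = XY × XZ = (-21024, 7680, 9024) and equation n·P = -859872.
Checking the remaining points: n·W = -859872, n·V = -859872.
All equal -859872, so all 5 points lie in one plane.

Yes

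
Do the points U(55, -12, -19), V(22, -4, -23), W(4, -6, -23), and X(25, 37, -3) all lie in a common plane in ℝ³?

The four points are coplanar iff the 3×3 determinant with rows UV, UW, UX is zero.
Rows: (-33, 8, -4), (-51, 6, -4), (-30, 49, 16).
Expanding along the first row: (-33)(292) − (8)(-936) + (-4)(-2319) = 7128.
Nonzero ⇒ not coplanar.

No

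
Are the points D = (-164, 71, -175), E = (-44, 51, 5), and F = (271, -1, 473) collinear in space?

No

DE = (120, -20, 180), DF = (435, -72, 648).
Comparing components 3 and 1: (180)(435) − (120)(648) = 540 ≠ 0, so DE and DF are not parallel and the points are not collinear.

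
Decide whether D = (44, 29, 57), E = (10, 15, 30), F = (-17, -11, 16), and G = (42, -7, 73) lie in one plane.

Yes

The four points are coplanar iff the 3×3 determinant with rows DE, DF, DG is zero.
Rows: (-34, -14, -27), (-61, -40, -41), (-2, -36, 16).
Expanding along the first row: (-34)(-2116) − (-14)(-1058) + (-27)(2116) = 0.
Zero determinant ⇒ coplanar.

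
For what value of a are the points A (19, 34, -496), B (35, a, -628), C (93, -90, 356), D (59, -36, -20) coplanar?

68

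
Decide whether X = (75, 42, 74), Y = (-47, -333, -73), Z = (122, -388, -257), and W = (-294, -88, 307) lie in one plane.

With X as base: XY = (-122, -375, -147), XZ = (47, -430, -331), XW = (-369, -130, 233).
XZ × XW = (-143220, 111188, -164780).
XY · (XZ × XW) = 0.
The scalar triple product vanishes, so the four points are coplanar.

Yes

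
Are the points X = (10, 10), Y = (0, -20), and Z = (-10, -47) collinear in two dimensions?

XY = (-10, -30), XZ = (-20, -57).
det[XY; XZ] = (-10)(-57) − (-30)(-20) = -30.
The determinant is nonzero, so they are not collinear.

No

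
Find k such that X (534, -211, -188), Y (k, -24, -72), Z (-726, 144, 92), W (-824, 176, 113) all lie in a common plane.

Normal to plane XZW: n = (-1505, -980, -5530); plane equation n·P = 442750.
Requiring n·Y = 442750: (-1505)k + (421680) = 442750.
So k = -14.

-14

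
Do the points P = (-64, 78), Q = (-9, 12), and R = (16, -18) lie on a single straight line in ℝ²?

Yes

PQ = (55, -66), PR = (80, -96).
det[PQ; PR] = (55)(-96) − (-66)(80) = 0.
The determinant is zero, so the points are collinear.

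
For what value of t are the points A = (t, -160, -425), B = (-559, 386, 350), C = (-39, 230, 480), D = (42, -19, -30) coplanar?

The points are coplanar iff AB · (AC × AD) = 0.
Expanding, this is linear in t: (-111930)t + (-2574390) = 0.
So t = -23.

-23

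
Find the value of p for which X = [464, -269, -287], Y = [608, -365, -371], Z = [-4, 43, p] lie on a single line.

-14

Direction XY = (144, -96, -84). From the x-coordinate of Z, the parameter along the line is τ = (-4 − 464)/144 = -13/4.
Then p = (-287) + (-13/4)·(-84) = -14.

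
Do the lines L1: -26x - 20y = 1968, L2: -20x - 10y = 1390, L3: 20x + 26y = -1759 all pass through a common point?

Intersecting L1 and L2: solving the 2×2 system gives (x, y) = (-58, -23).
Substitute into L3: (20)(-58) + (26)(-23) = -1758.
But L3 requires -1759 ≠ -1758, so the three lines have no common point.

No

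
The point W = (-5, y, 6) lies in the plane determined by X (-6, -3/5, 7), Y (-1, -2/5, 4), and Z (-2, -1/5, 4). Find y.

A normal to the plane is n = XY × XZ = (3/5, 3, 6/5).
W lies in the plane iff n · XW = 0.
This gives (3)y + (6/5) = 0, so y = -2/5.

-2/5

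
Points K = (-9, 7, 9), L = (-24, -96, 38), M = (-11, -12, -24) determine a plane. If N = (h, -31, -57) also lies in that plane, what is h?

-13

A normal to the plane is n = KL × KM = (3950, -553, 79).
N lies in the plane iff n · KN = 0.
This gives (3950)h + (51350) = 0, so h = -13.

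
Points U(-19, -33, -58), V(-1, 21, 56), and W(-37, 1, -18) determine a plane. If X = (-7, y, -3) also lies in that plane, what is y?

Coplanarity requires UV · (UW × UX) = 0.
UV = (18, 54, 114), UW = (-18, 34, 40); the triple product is linear in y with coefficient -2772 and constant term -24948.
Setting it to zero: y = -9.

-9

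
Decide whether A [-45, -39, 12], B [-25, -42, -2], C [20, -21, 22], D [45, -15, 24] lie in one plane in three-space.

The four points are coplanar iff the 3×3 determinant with rows AB, AC, AD is zero.
Rows: (20, -3, -14), (65, 18, 10), (90, 24, 12).
Expanding along the first row: (20)(-24) − (-3)(-120) + (-14)(-60) = 0.
Zero determinant ⇒ coplanar.

Yes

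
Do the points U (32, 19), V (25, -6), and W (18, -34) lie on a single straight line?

No

UV = (-7, -25), UW = (-14, -53).
Twice the signed area of △UVW is (-7)(-53) − (-25)(-14) = 21.
The area is nonzero, so the three points are not collinear.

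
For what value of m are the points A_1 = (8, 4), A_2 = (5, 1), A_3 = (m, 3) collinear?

7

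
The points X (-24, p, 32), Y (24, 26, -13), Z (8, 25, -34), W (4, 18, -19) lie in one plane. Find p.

The points are coplanar iff XY · (XZ × XW) = 0.
Expanding, this is linear in p: (-324)p + (-4212) = 0.
So p = -13.

-13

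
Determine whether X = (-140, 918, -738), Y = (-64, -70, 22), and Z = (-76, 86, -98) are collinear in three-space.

XY = (76, -988, 760), XZ = (64, -832, 640).
Each component of XZ is 16/19 times the corresponding component of XY, so XZ = 16/19·XY and the points are collinear.

Yes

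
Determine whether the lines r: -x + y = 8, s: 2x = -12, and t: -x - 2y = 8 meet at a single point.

Lines aᵢx + bᵢy = cᵢ with pairwise distinct directions are concurrent exactly when det[aᵢ bᵢ cᵢ] = 0.
Here the determinant is -12.
Nonzero, so no common point exists.

No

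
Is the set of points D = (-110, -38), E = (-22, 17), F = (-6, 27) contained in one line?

Yes

DE = (88, 55), DF = (104, 65).
Twice the signed area of △DEF is (88)(65) − (55)(104) = 0.
The triangle is degenerate (zero area), so the points are collinear.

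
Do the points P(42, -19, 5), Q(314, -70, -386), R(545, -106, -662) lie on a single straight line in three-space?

PQ = (272, -51, -391), PR = (503, -87, -667).
Comparing components 3 and 1: (-391)(503) − (272)(-667) = -15249 ≠ 0, so PQ and PR are not parallel and the points are not collinear.

No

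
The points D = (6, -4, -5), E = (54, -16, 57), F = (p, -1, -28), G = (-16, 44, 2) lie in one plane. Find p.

-11

Normal to plane DEG: n = (-3060, -1700, 2040); plane equation n·P = -21760.
Requiring n·F = -21760: (-3060)p + (-55420) = -21760.
So p = -11.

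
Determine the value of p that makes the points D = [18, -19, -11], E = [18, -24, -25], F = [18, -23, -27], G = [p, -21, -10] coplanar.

18

Normal to plane DEF: n = (24, 0, 0); plane equation n·P = 432.
Requiring n·G = 432: (24)p + (0) = 432.
So p = 18.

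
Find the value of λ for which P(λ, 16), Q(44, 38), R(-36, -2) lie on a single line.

0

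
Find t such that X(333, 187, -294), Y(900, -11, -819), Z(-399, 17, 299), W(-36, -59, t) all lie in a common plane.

Normal to plane XYZ: n = (-206664, 48069, -241326); plane equation n·P = 11119635.
Requiring n·W = 11119635: (-241326)t + (4603833) = 11119635.
So t = -27.

-27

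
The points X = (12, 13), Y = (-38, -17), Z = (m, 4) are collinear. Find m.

-3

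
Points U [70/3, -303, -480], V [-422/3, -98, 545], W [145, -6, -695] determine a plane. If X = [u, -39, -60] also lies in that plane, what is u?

7/3

Coplanarity requires UV · (UW × UX) = 0.
UV = (-164, 205, 1025), UW = (365/3, 297, -215); the triple product is linear in u with coefficient -348500 and constant term 2439500/3.
Setting it to zero: u = 7/3.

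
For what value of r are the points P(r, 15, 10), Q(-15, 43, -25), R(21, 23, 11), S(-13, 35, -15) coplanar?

-8

Coplanarity ⇔ det[PQ; PR; PS] = 0.
Expanding, this is linear in r: (-88)r + (-704) = 0.
So r = -8.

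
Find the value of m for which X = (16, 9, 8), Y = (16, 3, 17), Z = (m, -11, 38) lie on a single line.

16

Direction XY = (0, -6, 9). From the y-coordinate of Z, the parameter along the line is τ = (-11 − 9)/(-6) = 10/3.
Then m = 16 + 10/3·(0) = 16.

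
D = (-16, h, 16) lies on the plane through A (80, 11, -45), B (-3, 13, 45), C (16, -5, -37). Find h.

1

A normal to the plane is n = AB × AC = (1456, -5096, 1456).
D lies in the plane iff n · AD = 0.
This gives (-5096)h + (5096) = 0, so h = 1.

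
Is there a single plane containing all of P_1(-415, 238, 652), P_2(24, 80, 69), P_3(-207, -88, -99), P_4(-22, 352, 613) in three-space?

Yes

The four points are coplanar iff the 3×3 determinant with rows P_1P_2, P_1P_3, P_1P_4 is zero.
Rows: (439, -158, -583), (208, -326, -751), (393, 114, -39).
Expanding along the first row: (439)(98328) − (-158)(287031) + (-583)(151830) = 0.
Zero determinant ⇒ coplanar.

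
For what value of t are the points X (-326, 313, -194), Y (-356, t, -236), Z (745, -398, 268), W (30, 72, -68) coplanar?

Normal to plane XZW: n = (21756, 29526, -4995); plane equation n·P = 3118212.
Requiring n·Y = 3118212: (29526)t + (-6566316) = 3118212.
So t = 328.

328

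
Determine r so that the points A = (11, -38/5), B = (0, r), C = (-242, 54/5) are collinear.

-34/5

Collinearity: (B − A) must be parallel to (C − A) = (-253, 92/5).
Cross-multiplying the components: (r − (-38/5))·(-253) = (-11)·(92/5).
Solving gives r = -34/5.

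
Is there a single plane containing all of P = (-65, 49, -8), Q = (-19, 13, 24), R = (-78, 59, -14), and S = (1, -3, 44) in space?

Yes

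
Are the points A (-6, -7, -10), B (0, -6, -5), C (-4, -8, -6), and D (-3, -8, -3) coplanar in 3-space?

The four points are coplanar iff the 3×3 determinant with rows AB, AC, AD is zero.
Rows: (6, 1, 5), (2, -1, 4), (3, -1, 7).
Expanding along the first row: (6)(-3) − (1)(2) + (5)(1) = -15.
Nonzero ⇒ not coplanar.

No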